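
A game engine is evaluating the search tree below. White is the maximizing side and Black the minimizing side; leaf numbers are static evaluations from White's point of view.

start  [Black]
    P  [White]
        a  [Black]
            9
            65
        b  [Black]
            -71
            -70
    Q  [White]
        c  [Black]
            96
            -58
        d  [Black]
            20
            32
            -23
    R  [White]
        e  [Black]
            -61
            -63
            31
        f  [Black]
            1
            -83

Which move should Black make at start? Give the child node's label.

a (Black): min(9, 65) = 9
b (Black): min(-71, -70) = -71
P (White): max(9, -71) = 9
c (Black): min(96, -58) = -58
d (Black): min(20, 32, -23) = -23
Q (White): max(-58, -23) = -23
e (Black): min(-61, -63, 31) = -63
f (Black): min(1, -83) = -83
R (White): max(-63, -83) = -63
start (Black): min(9, -23, -63) = -63
Black at start wants the lowest of {P=9, Q=-23, R=-63}, so chooses R.

R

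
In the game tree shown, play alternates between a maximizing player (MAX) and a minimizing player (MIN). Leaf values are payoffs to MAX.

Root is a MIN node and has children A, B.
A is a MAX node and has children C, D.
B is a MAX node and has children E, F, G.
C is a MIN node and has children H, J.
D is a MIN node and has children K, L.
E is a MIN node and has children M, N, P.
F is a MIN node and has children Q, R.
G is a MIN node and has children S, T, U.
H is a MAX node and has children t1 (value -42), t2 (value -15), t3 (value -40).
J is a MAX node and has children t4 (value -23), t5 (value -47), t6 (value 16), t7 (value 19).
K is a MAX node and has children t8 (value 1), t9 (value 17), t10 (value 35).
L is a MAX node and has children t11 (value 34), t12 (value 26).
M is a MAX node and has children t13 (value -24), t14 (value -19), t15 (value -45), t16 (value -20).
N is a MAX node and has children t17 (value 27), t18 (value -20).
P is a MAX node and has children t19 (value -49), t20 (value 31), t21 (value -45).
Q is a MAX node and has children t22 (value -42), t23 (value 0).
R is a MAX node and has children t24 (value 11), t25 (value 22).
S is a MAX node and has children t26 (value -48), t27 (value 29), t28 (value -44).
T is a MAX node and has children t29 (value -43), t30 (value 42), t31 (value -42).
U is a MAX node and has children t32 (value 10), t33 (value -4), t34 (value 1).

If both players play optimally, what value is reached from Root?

H (MAX): max(-42, -15, -40) = -15
J (MAX): max(-23, -47, 16, 19) = 19
C (MIN): min(-15, 19) = -15
K (MAX): max(1, 17, 35) = 35
L (MAX): max(34, 26) = 34
D (MIN): min(35, 34) = 34
A (MAX): max(-15, 34) = 34
M (MAX): max(-24, -19, -45, -20) = -19
N (MAX): max(27, -20) = 27
P (MAX): max(-49, 31, -45) = 31
E (MIN): min(-19, 27, 31) = -19
Q (MAX): max(-42, 0) = 0
R (MAX): max(11, 22) = 22
F (MIN): min(0, 22) = 0
S (MAX): max(-48, 29, -44) = 29
T (MAX): max(-43, 42, -42) = 42
U (MAX): max(10, -4, 1) = 10
G (MIN): min(29, 42, 10) = 10
B (MAX): max(-19, 0, 10) = 10
Root (MIN): min(34, 10) = 10

10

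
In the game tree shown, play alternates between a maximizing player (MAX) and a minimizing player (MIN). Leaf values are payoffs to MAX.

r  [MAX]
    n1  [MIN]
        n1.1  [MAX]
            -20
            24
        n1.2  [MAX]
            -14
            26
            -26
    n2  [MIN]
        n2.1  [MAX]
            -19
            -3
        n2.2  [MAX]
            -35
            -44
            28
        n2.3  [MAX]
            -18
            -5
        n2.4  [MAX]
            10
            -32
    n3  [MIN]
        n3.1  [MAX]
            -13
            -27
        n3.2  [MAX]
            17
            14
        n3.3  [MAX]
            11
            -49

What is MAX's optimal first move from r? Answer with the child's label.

n1

n1.1 (MAX): max(-20, 24) = 24
n1.2 (MAX): max(-14, 26, -26) = 26
n1 (MIN): min(24, 26) = 24
n2.1 (MAX): max(-19, -3) = -3
n2.2 (MAX): max(-35, -44, 28) = 28
n2.3 (MAX): max(-18, -5) = -5
n2.4 (MAX): max(10, -32) = 10
n2 (MIN): min(-3, 28, -5, 10) = -5
n3.1 (MAX): max(-13, -27) = -13
n3.2 (MAX): max(17, 14) = 17
n3.3 (MAX): max(11, -49) = 11
n3 (MIN): min(-13, 17, 11) = -13
r (MAX): max(24, -5, -13) = 24
MAX at r wants the highest of {n1=24, n2=-5, n3=-13}, so chooses n1.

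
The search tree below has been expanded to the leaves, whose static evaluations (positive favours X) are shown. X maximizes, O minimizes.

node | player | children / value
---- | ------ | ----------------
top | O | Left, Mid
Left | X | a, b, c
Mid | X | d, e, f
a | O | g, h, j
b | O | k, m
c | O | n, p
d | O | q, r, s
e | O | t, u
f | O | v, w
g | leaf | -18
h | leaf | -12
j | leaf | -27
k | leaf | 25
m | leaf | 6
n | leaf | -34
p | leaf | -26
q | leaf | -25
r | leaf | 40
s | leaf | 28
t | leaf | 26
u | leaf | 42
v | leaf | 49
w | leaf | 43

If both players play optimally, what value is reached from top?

6

a (O): min(-18, -12, -27) = -27
b (O): min(25, 6) = 6
c (O): min(-34, -26) = -34
Left (X): max(-27, 6, -34) = 6
d (O): min(-25, 40, 28) = -25
e (O): min(26, 42) = 26
f (O): min(49, 43) = 43
Mid (X): max(-25, 26, 43) = 43
top (O): min(6, 43) = 6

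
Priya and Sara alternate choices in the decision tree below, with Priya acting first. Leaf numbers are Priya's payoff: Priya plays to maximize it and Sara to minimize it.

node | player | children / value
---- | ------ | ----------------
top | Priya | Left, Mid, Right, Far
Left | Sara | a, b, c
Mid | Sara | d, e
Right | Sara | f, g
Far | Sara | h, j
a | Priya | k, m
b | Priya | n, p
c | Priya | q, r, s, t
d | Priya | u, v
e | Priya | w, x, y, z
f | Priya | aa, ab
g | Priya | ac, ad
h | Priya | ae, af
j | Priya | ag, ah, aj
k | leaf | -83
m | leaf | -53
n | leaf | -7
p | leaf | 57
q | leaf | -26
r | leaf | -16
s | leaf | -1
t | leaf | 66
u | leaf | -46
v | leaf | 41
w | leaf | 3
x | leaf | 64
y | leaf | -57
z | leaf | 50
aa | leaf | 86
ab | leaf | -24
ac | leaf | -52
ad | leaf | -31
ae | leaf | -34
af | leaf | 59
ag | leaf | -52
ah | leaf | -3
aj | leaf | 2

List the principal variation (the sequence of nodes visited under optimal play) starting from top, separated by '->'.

a (Priya): max(-83, -53) = -53
b (Priya): max(-7, 57) = 57
c (Priya): max(-26, -16, -1, 66) = 66
Left (Sara): min(-53, 57, 66) = -53
d (Priya): max(-46, 41) = 41
e (Priya): max(3, 64, -57, 50) = 64
Mid (Sara): min(41, 64) = 41
f (Priya): max(86, -24) = 86
g (Priya): max(-52, -31) = -31
Right (Sara): min(86, -31) = -31
h (Priya): max(-34, 59) = 59
j (Priya): max(-52, -3, 2) = 2
Far (Sara): min(59, 2) = 2
top (Priya): max(-53, 41, -31, 2) = 41
At top, Priya picks Mid (highest: 41).
At Mid, Sara picks d (lowest: 41).
At d, Priya picks v (highest: 41).
Terminal value 41.

top -> Mid -> d -> v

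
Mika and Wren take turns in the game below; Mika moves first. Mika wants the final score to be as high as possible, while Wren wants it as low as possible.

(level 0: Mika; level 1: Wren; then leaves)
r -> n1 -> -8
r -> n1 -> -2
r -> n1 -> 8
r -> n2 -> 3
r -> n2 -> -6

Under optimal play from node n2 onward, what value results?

-6

n2 (Wren): min(3, -6) = -6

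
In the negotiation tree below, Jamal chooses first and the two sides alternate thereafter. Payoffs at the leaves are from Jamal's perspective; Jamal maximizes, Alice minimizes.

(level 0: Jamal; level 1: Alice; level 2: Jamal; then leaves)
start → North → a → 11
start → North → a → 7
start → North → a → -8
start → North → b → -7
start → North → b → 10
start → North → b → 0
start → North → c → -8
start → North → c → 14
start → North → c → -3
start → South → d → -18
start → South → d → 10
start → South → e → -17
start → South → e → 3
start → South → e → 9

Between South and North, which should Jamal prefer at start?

North

d (Jamal): max(-18, 10) = 10
e (Jamal): max(-17, 3, 9) = 9
South (Alice): min(10, 9) = 9
a (Jamal): max(11, 7, -8) = 11
b (Jamal): max(-7, 10, 0) = 10
c (Jamal): max(-8, 14, -3) = 14
North (Alice): min(11, 10, 14) = 10
Jamal prefers the higher value; South=9, North=10. North is better since 10 > 9.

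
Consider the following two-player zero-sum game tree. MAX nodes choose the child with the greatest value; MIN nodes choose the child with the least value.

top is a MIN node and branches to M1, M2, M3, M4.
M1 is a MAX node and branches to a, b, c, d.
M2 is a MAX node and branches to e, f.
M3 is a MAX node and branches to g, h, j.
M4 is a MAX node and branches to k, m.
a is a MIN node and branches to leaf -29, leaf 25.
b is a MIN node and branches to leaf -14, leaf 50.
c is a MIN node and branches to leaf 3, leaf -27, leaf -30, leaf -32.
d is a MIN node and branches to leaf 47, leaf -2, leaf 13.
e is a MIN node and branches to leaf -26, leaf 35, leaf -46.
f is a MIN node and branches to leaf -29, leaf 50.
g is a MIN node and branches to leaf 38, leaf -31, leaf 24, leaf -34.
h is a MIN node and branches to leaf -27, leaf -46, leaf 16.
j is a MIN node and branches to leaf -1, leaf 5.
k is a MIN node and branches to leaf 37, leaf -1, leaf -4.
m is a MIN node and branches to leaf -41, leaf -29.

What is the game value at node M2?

e (MIN): min(-26, 35, -46) = -46
f (MIN): min(-29, 50) = -29
M2 (MAX): max(-46, -29) = -29

-29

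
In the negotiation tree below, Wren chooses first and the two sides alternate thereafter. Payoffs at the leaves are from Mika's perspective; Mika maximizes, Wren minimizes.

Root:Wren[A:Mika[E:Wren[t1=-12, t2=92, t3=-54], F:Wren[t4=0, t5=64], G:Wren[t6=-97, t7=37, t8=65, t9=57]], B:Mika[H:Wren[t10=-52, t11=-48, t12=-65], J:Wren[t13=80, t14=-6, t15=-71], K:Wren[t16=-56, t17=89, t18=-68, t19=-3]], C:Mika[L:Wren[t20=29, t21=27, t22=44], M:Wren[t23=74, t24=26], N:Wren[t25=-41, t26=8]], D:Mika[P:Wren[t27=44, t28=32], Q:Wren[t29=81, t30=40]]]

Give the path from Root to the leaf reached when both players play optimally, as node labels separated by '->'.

E (Wren): min(-12, 92, -54) = -54
F (Wren): min(0, 64) = 0
G (Wren): min(-97, 37, 65, 57) = -97
A (Mika): max(-54, 0, -97) = 0
H (Wren): min(-52, -48, -65) = -65
J (Wren): min(80, -6, -71) = -71
K (Wren): min(-56, 89, -68, -3) = -68
B (Mika): max(-65, -71, -68) = -65
L (Wren): min(29, 27, 44) = 27
M (Wren): min(74, 26) = 26
N (Wren): min(-41, 8) = -41
C (Mika): max(27, 26, -41) = 27
P (Wren): min(44, 32) = 32
Q (Wren): min(81, 40) = 40
D (Mika): max(32, 40) = 40
Root (Wren): min(0, -65, 27, 40) = -65
At Root, Wren picks B (lowest: -65).
At B, Mika picks H (highest: -65).
At H, Wren picks t12 (lowest: -65).
Terminal value -65.

Root -> B -> H -> t12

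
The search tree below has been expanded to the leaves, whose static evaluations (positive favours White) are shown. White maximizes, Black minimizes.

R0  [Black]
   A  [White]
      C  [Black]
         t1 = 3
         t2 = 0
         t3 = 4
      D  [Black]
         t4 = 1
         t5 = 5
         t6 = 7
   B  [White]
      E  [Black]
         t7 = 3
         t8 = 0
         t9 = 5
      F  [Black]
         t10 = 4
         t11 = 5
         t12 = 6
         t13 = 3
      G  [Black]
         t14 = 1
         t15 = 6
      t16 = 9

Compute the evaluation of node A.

1

C (Black): min(3, 0, 4) = 0
D (Black): min(1, 5, 7) = 1
A (White): max(0, 1) = 1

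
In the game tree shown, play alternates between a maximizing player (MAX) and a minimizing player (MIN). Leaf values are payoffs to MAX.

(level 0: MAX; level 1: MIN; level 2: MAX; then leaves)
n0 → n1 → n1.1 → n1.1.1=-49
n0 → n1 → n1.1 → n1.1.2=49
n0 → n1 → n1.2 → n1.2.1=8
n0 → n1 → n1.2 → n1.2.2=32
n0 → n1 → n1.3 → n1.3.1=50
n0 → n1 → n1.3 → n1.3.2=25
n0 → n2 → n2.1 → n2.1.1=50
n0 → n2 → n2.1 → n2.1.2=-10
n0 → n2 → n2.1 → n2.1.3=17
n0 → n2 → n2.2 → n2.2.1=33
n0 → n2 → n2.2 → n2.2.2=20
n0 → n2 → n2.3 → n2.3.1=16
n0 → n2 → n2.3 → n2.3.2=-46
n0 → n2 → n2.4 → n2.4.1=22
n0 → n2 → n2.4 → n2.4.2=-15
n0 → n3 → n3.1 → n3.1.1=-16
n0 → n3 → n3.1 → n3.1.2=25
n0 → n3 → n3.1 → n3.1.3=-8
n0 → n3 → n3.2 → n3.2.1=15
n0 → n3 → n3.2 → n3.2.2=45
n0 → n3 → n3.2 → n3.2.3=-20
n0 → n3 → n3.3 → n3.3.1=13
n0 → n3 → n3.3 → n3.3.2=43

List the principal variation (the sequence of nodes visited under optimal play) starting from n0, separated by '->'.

n0 -> n1 -> n1.2 -> n1.2.2

n1.1 (MAX): max(-49, 49) = 49
n1.2 (MAX): max(8, 32) = 32
n1.3 (MAX): max(50, 25) = 50
n1 (MIN): min(49, 32, 50) = 32
n2.1 (MAX): max(50, -10, 17) = 50
n2.2 (MAX): max(33, 20) = 33
n2.3 (MAX): max(16, -46) = 16
n2.4 (MAX): max(22, -15) = 22
n2 (MIN): min(50, 33, 16, 22) = 16
n3.1 (MAX): max(-16, 25, -8) = 25
n3.2 (MAX): max(15, 45, -20) = 45
n3.3 (MAX): max(13, 43) = 43
n3 (MIN): min(25, 45, 43) = 25
n0 (MAX): max(32, 16, 25) = 32
At n0, MAX picks n1 (highest: 32).
At n1, MIN picks n1.2 (lowest: 32).
At n1.2, MAX picks n1.2.2 (highest: 32).
Terminal value 32.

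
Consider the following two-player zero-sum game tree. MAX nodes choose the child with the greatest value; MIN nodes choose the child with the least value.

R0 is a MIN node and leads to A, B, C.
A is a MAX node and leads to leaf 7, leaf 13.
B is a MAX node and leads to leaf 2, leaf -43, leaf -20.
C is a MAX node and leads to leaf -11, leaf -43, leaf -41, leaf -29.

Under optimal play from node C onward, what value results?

-11

C (MAX): max(-11, -43, -41, -29) = -11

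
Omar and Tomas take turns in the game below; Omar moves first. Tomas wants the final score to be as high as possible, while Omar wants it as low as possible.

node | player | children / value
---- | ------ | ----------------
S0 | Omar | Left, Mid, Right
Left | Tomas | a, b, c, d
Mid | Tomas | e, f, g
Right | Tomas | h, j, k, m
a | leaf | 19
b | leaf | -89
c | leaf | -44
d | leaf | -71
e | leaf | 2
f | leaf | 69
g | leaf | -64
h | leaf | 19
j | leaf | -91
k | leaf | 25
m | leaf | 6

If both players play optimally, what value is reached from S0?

19

Left (Tomas): max(19, -89, -44, -71) = 19
Mid (Tomas): max(2, 69, -64) = 69
Right (Tomas): max(19, -91, 25, 6) = 25
S0 (Omar): min(19, 69, 25) = 19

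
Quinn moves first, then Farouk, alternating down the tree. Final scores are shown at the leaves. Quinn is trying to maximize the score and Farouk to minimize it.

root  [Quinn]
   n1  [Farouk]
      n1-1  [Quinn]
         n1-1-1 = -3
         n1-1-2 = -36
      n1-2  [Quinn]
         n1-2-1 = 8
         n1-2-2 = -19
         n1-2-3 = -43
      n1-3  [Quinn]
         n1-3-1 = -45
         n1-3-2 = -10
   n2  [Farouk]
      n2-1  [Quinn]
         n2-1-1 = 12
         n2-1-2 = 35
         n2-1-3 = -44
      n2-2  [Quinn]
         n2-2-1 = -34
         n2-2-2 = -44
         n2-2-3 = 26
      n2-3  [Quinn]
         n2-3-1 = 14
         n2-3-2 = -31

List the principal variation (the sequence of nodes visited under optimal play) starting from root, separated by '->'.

root -> n2 -> n2-3 -> n2-3-1

n1-1 (Quinn): max(-3, -36) = -3
n1-2 (Quinn): max(8, -19, -43) = 8
n1-3 (Quinn): max(-45, -10) = -10
n1 (Farouk): min(-3, 8, -10) = -10
n2-1 (Quinn): max(12, 35, -44) = 35
n2-2 (Quinn): max(-34, -44, 26) = 26
n2-3 (Quinn): max(14, -31) = 14
n2 (Farouk): min(35, 26, 14) = 14
root (Quinn): max(-10, 14) = 14
At root, Quinn picks n2 (highest: 14).
At n2, Farouk picks n2-3 (lowest: 14).
At n2-3, Quinn picks n2-3-1 (highest: 14).
Terminal value 14.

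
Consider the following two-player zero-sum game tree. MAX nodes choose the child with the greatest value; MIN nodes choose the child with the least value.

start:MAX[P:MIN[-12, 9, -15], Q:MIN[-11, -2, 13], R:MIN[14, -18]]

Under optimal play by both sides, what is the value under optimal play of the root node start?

P (MIN): min(-12, 9, -15) = -15
Q (MIN): min(-11, -2, 13) = -11
R (MIN): min(14, -18) = -18
start (MAX): max(-15, -11, -18) = -11

-11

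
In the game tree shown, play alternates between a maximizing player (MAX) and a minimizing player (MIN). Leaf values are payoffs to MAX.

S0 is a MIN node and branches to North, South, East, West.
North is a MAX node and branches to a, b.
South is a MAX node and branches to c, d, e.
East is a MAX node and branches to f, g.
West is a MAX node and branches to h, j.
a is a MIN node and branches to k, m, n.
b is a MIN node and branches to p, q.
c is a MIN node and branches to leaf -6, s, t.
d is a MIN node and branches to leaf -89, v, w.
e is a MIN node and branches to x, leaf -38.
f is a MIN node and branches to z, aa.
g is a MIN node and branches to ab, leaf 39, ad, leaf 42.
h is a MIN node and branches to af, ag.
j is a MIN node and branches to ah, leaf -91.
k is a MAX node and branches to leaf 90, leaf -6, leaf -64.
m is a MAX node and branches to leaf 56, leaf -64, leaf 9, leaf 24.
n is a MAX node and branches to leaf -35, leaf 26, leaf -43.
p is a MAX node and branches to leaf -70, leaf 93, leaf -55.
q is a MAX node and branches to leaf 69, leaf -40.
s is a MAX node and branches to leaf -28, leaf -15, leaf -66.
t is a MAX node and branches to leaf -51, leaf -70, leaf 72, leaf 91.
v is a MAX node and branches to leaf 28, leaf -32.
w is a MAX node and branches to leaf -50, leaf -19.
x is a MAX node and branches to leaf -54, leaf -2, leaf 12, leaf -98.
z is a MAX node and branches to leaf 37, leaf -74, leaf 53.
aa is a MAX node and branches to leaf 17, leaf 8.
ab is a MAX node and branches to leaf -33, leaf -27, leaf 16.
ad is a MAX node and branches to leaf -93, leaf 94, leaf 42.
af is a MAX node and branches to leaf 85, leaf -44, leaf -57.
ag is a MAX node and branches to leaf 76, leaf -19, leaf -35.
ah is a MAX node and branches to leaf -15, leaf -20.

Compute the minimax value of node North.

k (MAX): max(90, -6, -64) = 90
m (MAX): max(56, -64, 9, 24) = 56
n (MAX): max(-35, 26, -43) = 26
a (MIN): min(90, 56, 26) = 26
p (MAX): max(-70, 93, -55) = 93
q (MAX): max(69, -40) = 69
b (MIN): min(93, 69) = 69
North (MAX): max(26, 69) = 69

69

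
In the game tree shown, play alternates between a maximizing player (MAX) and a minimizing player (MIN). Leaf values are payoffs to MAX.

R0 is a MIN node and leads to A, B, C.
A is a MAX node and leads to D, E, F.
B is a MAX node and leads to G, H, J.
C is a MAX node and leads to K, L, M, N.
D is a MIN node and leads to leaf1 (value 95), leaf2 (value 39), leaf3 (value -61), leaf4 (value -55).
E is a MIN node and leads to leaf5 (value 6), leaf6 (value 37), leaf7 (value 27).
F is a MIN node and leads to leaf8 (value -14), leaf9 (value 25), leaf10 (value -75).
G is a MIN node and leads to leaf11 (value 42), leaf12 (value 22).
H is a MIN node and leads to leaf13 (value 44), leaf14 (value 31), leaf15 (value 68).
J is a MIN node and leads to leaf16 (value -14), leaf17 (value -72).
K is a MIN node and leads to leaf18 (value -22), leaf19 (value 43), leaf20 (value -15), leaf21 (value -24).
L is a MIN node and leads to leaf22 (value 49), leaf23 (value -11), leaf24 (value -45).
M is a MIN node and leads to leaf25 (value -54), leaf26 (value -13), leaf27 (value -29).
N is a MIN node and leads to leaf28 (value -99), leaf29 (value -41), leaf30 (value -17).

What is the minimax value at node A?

D (MIN): min(95, 39, -61, -55) = -61
E (MIN): min(6, 37, 27) = 6
F (MIN): min(-14, 25, -75) = -75
A (MAX): max(-61, 6, -75) = 6

6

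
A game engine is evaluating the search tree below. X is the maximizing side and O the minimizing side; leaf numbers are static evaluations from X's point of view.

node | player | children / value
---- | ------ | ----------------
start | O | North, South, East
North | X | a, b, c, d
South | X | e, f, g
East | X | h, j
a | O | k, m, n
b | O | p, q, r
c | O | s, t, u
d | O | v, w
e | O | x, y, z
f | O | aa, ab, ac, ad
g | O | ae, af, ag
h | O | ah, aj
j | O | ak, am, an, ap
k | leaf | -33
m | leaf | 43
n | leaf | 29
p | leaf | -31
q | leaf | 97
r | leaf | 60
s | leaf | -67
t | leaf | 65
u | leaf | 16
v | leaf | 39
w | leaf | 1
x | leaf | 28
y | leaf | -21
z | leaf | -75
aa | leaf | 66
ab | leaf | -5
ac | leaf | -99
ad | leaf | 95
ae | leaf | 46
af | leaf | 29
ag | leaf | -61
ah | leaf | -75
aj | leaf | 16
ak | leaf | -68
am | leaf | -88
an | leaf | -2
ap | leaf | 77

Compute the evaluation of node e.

e (O): min(28, -21, -75) = -75

-75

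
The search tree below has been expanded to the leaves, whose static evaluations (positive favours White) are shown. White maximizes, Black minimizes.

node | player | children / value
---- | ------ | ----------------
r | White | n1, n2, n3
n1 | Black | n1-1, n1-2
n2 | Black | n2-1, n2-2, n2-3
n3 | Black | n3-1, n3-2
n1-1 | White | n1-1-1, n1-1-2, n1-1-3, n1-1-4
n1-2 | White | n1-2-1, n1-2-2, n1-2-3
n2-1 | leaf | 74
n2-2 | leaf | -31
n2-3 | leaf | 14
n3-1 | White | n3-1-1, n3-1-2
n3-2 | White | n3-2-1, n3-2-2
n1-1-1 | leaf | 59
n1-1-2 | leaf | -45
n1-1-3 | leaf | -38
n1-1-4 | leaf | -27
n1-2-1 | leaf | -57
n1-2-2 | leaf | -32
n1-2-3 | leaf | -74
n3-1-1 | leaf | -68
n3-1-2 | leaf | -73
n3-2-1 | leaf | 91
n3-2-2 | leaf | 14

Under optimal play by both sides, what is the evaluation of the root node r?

-31

n1-1 (White): max(59, -45, -38, -27) = 59
n1-2 (White): max(-57, -32, -74) = -32
n1 (Black): min(59, -32) = -32
n2 (Black): min(74, -31, 14) = -31
n3-1 (White): max(-68, -73) = -68
n3-2 (White): max(91, 14) = 91
n3 (Black): min(-68, 91) = -68
r (White): max(-32, -31, -68) = -31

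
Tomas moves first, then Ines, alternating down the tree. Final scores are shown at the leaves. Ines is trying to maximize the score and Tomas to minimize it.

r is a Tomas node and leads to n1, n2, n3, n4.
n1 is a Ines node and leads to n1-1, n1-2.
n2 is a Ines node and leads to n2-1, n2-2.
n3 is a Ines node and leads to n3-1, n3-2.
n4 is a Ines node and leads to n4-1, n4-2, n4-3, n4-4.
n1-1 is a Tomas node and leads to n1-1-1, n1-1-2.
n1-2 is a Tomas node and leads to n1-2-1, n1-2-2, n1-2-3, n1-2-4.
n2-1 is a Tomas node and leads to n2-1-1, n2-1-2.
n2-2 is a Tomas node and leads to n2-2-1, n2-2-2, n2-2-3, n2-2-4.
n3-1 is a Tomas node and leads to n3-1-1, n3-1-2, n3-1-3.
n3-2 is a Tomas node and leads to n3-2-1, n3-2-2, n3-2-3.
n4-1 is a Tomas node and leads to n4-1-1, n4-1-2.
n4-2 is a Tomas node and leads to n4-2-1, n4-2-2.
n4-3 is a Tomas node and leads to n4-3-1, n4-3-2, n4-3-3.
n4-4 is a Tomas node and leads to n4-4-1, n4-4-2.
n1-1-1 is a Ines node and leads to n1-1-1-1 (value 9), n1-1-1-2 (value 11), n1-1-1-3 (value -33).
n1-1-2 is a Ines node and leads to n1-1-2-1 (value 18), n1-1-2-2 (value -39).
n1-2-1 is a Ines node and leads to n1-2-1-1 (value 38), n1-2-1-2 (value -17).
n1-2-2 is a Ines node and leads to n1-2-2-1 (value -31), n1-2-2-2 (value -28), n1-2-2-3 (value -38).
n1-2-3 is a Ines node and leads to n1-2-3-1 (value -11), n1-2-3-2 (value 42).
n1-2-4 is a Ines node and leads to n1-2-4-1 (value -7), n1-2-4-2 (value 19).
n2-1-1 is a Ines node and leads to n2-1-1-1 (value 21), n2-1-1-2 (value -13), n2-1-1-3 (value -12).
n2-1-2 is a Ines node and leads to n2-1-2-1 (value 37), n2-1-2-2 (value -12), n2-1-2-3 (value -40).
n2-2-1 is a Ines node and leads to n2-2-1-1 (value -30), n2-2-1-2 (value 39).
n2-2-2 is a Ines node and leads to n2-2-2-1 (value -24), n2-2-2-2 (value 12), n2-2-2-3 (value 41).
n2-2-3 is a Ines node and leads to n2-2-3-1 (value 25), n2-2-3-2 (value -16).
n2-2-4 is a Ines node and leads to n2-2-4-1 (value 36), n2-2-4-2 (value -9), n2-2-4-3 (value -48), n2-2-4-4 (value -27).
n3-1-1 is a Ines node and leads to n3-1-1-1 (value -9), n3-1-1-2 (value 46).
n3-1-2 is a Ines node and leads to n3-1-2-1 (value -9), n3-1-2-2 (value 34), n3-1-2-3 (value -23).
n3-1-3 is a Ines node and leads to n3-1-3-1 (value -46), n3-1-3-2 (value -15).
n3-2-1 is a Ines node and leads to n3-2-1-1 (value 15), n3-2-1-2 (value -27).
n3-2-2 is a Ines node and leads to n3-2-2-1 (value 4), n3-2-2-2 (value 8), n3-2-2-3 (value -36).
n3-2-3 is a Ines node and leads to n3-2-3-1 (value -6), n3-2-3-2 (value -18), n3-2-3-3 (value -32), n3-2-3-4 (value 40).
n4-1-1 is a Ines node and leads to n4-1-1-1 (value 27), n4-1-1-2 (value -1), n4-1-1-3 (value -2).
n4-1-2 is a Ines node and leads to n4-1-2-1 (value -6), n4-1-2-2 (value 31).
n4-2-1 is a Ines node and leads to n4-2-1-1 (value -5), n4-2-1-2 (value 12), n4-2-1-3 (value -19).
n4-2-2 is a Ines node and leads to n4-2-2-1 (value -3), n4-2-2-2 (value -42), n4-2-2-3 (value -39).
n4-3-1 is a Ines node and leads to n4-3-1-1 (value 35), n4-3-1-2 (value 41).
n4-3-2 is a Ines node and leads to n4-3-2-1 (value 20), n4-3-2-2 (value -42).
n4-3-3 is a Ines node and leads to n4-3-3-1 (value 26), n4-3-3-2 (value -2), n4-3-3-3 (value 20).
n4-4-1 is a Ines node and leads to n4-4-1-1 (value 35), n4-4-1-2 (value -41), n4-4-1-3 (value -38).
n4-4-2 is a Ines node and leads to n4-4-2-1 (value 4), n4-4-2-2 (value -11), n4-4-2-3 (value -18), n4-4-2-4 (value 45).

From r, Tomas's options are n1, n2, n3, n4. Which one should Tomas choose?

n3

n1-1-1 (Ines): max(9, 11, -33) = 11
n1-1-2 (Ines): max(18, -39) = 18
n1-1 (Tomas): min(11, 18) = 11
n1-2-1 (Ines): max(38, -17) = 38
n1-2-2 (Ines): max(-31, -28, -38) = -28
n1-2-3 (Ines): max(-11, 42) = 42
n1-2-4 (Ines): max(-7, 19) = 19
n1-2 (Tomas): min(38, -28, 42, 19) = -28
n1 (Ines): max(11, -28) = 11
n2-1-1 (Ines): max(21, -13, -12) = 21
n2-1-2 (Ines): max(37, -12, -40) = 37
n2-1 (Tomas): min(21, 37) = 21
n2-2-1 (Ines): max(-30, 39) = 39
n2-2-2 (Ines): max(-24, 12, 41) = 41
n2-2-3 (Ines): max(25, -16) = 25
n2-2-4 (Ines): max(36, -9, -48, -27) = 36
n2-2 (Tomas): min(39, 41, 25, 36) = 25
n2 (Ines): max(21, 25) = 25
n3-1-1 (Ines): max(-9, 46) = 46
n3-1-2 (Ines): max(-9, 34, -23) = 34
n3-1-3 (Ines): max(-46, -15) = -15
n3-1 (Tomas): min(46, 34, -15) = -15
n3-2-1 (Ines): max(15, -27) = 15
n3-2-2 (Ines): max(4, 8, -36) = 8
n3-2-3 (Ines): max(-6, -18, -32, 40) = 40
n3-2 (Tomas): min(15, 8, 40) = 8
n3 (Ines): max(-15, 8) = 8
n4-1-1 (Ines): max(27, -1, -2) = 27
n4-1-2 (Ines): max(-6, 31) = 31
n4-1 (Tomas): min(27, 31) = 27
n4-2-1 (Ines): max(-5, 12, -19) = 12
n4-2-2 (Ines): max(-3, -42, -39) = -3
n4-2 (Tomas): min(12, -3) = -3
n4-3-1 (Ines): max(35, 41) = 41
n4-3-2 (Ines): max(20, -42) = 20
n4-3-3 (Ines): max(26, -2, 20) = 26
n4-3 (Tomas): min(41, 20, 26) = 20
n4-4-1 (Ines): max(35, -41, -38) = 35
n4-4-2 (Ines): max(4, -11, -18, 45) = 45
n4-4 (Tomas): min(35, 45) = 35
n4 (Ines): max(27, -3, 20, 35) = 35
r (Tomas): min(11, 25, 8, 35) = 8
Tomas at r wants the lowest of {n1=11, n2=25, n3=8, n4=35}, so chooses n3.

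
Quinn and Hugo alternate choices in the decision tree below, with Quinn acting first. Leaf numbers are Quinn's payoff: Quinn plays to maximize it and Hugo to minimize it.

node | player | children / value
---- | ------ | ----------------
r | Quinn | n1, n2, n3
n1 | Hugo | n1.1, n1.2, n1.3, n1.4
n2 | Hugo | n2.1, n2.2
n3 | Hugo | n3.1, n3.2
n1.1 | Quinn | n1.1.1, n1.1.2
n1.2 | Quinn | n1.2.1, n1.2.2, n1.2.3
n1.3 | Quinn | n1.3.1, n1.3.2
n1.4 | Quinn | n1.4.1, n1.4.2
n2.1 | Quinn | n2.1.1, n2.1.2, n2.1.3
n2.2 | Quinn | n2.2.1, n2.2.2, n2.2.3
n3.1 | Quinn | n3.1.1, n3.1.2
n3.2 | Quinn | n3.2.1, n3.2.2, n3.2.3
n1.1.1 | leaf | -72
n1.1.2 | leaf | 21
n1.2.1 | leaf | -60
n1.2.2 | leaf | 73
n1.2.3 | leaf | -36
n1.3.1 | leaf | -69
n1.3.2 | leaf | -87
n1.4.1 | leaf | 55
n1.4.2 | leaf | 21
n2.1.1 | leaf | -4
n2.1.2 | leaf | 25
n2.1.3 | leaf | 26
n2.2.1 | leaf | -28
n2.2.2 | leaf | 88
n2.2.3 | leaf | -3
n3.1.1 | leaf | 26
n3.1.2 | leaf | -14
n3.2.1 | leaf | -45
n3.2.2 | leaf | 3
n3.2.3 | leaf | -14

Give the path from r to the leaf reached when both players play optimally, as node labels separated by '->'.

n1.1 (Quinn): max(-72, 21) = 21
n1.2 (Quinn): max(-60, 73, -36) = 73
n1.3 (Quinn): max(-69, -87) = -69
n1.4 (Quinn): max(55, 21) = 55
n1 (Hugo): min(21, 73, -69, 55) = -69
n2.1 (Quinn): max(-4, 25, 26) = 26
n2.2 (Quinn): max(-28, 88, -3) = 88
n2 (Hugo): min(26, 88) = 26
n3.1 (Quinn): max(26, -14) = 26
n3.2 (Quinn): max(-45, 3, -14) = 3
n3 (Hugo): min(26, 3) = 3
r (Quinn): max(-69, 26, 3) = 26
At r, Quinn picks n2 (highest: 26).
At n2, Hugo picks n2.1 (lowest: 26).
At n2.1, Quinn picks n2.1.3 (highest: 26).
Terminal value 26.

r -> n2 -> n2.1 -> n2.1.3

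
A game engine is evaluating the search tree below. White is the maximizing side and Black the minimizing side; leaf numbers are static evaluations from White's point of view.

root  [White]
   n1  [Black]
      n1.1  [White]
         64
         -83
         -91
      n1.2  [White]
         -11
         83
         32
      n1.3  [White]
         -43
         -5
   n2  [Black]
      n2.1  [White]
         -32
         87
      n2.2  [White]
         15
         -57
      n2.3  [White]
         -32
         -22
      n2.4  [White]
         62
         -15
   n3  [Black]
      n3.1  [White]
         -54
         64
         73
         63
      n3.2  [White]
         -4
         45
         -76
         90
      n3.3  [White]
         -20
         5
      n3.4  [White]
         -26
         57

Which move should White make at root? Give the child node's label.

n1.1 (White): max(64, -83, -91) = 64
n1.2 (White): max(-11, 83, 32) = 83
n1.3 (White): max(-43, -5) = -5
n1 (Black): min(64, 83, -5) = -5
n2.1 (White): max(-32, 87) = 87
n2.2 (White): max(15, -57) = 15
n2.3 (White): max(-32, -22) = -22
n2.4 (White): max(62, -15) = 62
n2 (Black): min(87, 15, -22, 62) = -22
n3.1 (White): max(-54, 64, 73, 63) = 73
n3.2 (White): max(-4, 45, -76, 90) = 90
n3.3 (White): max(-20, 5) = 5
n3.4 (White): max(-26, 57) = 57
n3 (Black): min(73, 90, 5, 57) = 5
root (White): max(-5, -22, 5) = 5
White at root wants the highest of {n1=-5, n2=-22, n3=5}, so chooses n3.

n3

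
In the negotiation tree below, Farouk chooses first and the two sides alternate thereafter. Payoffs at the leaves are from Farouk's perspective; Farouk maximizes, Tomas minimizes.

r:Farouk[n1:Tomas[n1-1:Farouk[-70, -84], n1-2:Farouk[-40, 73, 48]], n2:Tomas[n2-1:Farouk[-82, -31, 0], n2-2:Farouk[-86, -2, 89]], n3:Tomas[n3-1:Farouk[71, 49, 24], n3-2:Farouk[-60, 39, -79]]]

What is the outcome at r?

n1-1 (Farouk): max(-70, -84) = -70
n1-2 (Farouk): max(-40, 73, 48) = 73
n1 (Tomas): min(-70, 73) = -70
n2-1 (Farouk): max(-82, -31, 0) = 0
n2-2 (Farouk): max(-86, -2, 89) = 89
n2 (Tomas): min(0, 89) = 0
n3-1 (Farouk): max(71, 49, 24) = 71
n3-2 (Farouk): max(-60, 39, -79) = 39
n3 (Tomas): min(71, 39) = 39
r (Farouk): max(-70, 0, 39) = 39

39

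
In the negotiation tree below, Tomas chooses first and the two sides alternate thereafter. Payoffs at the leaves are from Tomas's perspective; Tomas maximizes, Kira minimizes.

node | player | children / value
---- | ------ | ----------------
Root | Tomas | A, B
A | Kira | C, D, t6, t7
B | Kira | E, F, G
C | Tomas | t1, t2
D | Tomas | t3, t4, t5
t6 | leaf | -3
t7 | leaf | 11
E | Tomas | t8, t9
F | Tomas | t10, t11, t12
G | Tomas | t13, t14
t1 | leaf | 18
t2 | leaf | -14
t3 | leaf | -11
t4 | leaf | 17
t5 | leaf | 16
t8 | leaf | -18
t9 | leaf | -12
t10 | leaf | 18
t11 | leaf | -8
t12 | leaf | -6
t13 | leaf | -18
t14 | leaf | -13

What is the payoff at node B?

-13

E (Tomas): max(-18, -12) = -12
F (Tomas): max(18, -8, -6) = 18
G (Tomas): max(-18, -13) = -13
B (Kira): min(-12, 18, -13) = -13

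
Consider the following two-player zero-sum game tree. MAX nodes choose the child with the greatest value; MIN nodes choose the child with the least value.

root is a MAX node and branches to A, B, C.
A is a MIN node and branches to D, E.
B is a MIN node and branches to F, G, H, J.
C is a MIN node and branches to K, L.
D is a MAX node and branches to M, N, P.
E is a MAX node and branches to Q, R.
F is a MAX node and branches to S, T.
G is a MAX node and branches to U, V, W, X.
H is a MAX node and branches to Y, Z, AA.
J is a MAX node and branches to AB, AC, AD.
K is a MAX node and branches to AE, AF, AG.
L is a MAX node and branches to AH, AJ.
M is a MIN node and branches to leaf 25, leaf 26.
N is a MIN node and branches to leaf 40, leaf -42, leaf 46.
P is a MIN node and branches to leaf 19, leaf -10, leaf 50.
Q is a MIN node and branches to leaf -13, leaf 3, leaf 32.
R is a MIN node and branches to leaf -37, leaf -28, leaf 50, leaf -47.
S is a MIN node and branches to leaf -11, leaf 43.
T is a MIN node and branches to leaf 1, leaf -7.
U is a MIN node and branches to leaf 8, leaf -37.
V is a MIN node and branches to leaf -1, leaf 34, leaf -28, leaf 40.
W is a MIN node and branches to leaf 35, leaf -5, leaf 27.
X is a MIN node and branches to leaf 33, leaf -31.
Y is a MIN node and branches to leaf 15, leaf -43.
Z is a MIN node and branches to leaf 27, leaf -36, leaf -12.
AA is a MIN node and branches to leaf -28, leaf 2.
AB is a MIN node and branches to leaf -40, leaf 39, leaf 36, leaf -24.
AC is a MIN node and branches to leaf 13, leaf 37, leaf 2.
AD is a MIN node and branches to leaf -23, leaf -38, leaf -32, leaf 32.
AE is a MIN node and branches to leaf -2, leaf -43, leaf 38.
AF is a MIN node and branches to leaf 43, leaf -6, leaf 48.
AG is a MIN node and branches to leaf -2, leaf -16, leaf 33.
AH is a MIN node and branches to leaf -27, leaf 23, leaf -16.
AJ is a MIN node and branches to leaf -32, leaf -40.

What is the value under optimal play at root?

-13

M (MIN): min(25, 26) = 25
N (MIN): min(40, -42, 46) = -42
P (MIN): min(19, -10, 50) = -10
D (MAX): max(25, -42, -10) = 25
Q (MIN): min(-13, 3, 32) = -13
R (MIN): min(-37, -28, 50, -47) = -47
E (MAX): max(-13, -47) = -13
A (MIN): min(25, -13) = -13
S (MIN): min(-11, 43) = -11
T (MIN): min(1, -7) = -7
F (MAX): max(-11, -7) = -7
U (MIN): min(8, -37) = -37
V (MIN): min(-1, 34, -28, 40) = -28
W (MIN): min(35, -5, 27) = -5
X (MIN): min(33, -31) = -31
G (MAX): max(-37, -28, -5, -31) = -5
Y (MIN): min(15, -43) = -43
Z (MIN): min(27, -36, -12) = -36
AA (MIN): min(-28, 2) = -28
H (MAX): max(-43, -36, -28) = -28
AB (MIN): min(-40, 39, 36, -24) = -40
AC (MIN): min(13, 37, 2) = 2
AD (MIN): min(-23, -38, -32, 32) = -38
J (MAX): max(-40, 2, -38) = 2
B (MIN): min(-7, -5, -28, 2) = -28
AE (MIN): min(-2, -43, 38) = -43
AF (MIN): min(43, -6, 48) = -6
AG (MIN): min(-2, -16, 33) = -16
K (MAX): max(-43, -6, -16) = -6
AH (MIN): min(-27, 23, -16) = -27
AJ (MIN): min(-32, -40) = -40
L (MAX): max(-27, -40) = -27
C (MIN): min(-6, -27) = -27
root (MAX): max(-13, -28, -27) = -13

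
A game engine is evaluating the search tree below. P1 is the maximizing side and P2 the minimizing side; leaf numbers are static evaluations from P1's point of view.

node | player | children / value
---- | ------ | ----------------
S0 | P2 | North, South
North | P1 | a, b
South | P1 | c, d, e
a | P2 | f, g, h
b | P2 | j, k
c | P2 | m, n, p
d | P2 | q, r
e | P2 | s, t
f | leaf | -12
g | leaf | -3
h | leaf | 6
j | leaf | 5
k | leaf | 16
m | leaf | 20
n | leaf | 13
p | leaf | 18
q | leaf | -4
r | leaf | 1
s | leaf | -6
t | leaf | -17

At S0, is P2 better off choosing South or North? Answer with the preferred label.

North

c (P2): min(20, 13, 18) = 13
d (P2): min(-4, 1) = -4
e (P2): min(-6, -17) = -17
South (P1): max(13, -4, -17) = 13
a (P2): min(-12, -3, 6) = -12
b (P2): min(5, 16) = 5
North (P1): max(-12, 5) = 5
P2 prefers the lower value; South=13, North=5. North is better since 5 < 13.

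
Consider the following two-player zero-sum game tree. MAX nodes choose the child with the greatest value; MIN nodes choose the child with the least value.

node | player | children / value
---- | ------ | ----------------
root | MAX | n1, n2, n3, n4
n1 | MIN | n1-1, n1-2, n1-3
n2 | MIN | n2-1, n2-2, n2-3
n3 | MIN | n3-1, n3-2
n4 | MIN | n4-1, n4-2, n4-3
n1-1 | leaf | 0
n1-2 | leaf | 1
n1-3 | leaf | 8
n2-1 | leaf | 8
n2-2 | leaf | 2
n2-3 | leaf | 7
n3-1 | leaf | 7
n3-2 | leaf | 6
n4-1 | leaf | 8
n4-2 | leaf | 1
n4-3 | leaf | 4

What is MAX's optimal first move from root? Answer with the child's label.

n3

n1 (MIN): min(0, 1, 8) = 0
n2 (MIN): min(8, 2, 7) = 2
n3 (MIN): min(7, 6) = 6
n4 (MIN): min(8, 1, 4) = 1
root (MAX): max(0, 2, 6, 1) = 6
MAX at root wants the highest of {n1=0, n2=2, n3=6, n4=1}, so chooses n3.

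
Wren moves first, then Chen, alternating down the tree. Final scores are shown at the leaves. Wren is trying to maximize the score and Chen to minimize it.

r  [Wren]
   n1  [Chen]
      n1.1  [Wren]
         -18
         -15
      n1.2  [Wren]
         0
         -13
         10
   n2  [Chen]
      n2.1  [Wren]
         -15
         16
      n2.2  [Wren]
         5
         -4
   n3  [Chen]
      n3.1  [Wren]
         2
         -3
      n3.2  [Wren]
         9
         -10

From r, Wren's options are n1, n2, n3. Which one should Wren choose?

n2

n1.1 (Wren): max(-18, -15) = -15
n1.2 (Wren): max(0, -13, 10) = 10
n1 (Chen): min(-15, 10) = -15
n2.1 (Wren): max(-15, 16) = 16
n2.2 (Wren): max(5, -4) = 5
n2 (Chen): min(16, 5) = 5
n3.1 (Wren): max(2, -3) = 2
n3.2 (Wren): max(9, -10) = 9
n3 (Chen): min(2, 9) = 2
r (Wren): max(-15, 5, 2) = 5
Wren at r wants the highest of {n1=-15, n2=5, n3=2}, so chooses n2.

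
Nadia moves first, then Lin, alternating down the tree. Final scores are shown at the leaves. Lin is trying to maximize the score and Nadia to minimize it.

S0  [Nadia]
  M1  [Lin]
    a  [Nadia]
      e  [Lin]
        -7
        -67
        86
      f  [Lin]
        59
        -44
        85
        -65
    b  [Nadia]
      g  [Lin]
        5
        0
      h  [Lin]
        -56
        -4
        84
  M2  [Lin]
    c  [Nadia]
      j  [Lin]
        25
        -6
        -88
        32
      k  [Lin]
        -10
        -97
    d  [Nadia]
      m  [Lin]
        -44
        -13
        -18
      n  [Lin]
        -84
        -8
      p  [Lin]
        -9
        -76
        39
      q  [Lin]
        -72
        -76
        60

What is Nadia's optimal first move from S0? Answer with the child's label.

e (Lin): max(-7, -67, 86) = 86
f (Lin): max(59, -44, 85, -65) = 85
a (Nadia): min(86, 85) = 85
g (Lin): max(5, 0) = 5
h (Lin): max(-56, -4, 84) = 84
b (Nadia): min(5, 84) = 5
M1 (Lin): max(85, 5) = 85
j (Lin): max(25, -6, -88, 32) = 32
k (Lin): max(-10, -97) = -10
c (Nadia): min(32, -10) = -10
m (Lin): max(-44, -13, -18) = -13
n (Lin): max(-84, -8) = -8
p (Lin): max(-9, -76, 39) = 39
q (Lin): max(-72, -76, 60) = 60
d (Nadia): min(-13, -8, 39, 60) = -13
M2 (Lin): max(-10, -13) = -10
S0 (Nadia): min(85, -10) = -10
Nadia at S0 wants the lowest of {M1=85, M2=-10}, so chooses M2.

M2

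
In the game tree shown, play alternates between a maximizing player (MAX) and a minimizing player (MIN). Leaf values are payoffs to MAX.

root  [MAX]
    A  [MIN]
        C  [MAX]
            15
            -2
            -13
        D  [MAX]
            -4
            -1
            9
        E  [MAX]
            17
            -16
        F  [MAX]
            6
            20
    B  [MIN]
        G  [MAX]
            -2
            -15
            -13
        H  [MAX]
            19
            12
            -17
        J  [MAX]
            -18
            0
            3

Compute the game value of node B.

-2

G (MAX): max(-2, -15, -13) = -2
H (MAX): max(19, 12, -17) = 19
J (MAX): max(-18, 0, 3) = 3
B (MIN): min(-2, 19, 3) = -2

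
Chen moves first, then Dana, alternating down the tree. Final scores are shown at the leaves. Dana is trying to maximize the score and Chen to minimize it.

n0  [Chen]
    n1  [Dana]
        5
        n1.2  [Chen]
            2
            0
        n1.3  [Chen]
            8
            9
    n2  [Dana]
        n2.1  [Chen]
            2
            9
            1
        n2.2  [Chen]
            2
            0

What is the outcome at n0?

1

n1.2 (Chen): min(2, 0) = 0
n1.3 (Chen): min(8, 9) = 8
n1 (Dana): max(5, 0, 8) = 8
n2.1 (Chen): min(2, 9, 1) = 1
n2.2 (Chen): min(2, 0) = 0
n2 (Dana): max(1, 0) = 1
n0 (Chen): min(8, 1) = 1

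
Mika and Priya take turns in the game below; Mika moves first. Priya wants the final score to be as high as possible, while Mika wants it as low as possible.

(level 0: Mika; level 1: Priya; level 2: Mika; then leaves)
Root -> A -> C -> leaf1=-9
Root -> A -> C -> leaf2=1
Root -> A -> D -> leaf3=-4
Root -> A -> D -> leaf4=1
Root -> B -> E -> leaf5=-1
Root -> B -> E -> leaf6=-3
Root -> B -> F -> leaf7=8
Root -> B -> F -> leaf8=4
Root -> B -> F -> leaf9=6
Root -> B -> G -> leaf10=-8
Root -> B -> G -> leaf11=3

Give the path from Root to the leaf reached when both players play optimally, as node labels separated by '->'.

C (Mika): min(-9, 1) = -9
D (Mika): min(-4, 1) = -4
A (Priya): max(-9, -4) = -4
E (Mika): min(-1, -3) = -3
F (Mika): min(8, 4, 6) = 4
G (Mika): min(-8, 3) = -8
B (Priya): max(-3, 4, -8) = 4
Root (Mika): min(-4, 4) = -4
At Root, Mika picks A (lowest: -4).
At A, Priya picks D (highest: -4).
At D, Mika picks leaf3 (lowest: -4).
Terminal value -4.

Root -> A -> D -> leaf3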